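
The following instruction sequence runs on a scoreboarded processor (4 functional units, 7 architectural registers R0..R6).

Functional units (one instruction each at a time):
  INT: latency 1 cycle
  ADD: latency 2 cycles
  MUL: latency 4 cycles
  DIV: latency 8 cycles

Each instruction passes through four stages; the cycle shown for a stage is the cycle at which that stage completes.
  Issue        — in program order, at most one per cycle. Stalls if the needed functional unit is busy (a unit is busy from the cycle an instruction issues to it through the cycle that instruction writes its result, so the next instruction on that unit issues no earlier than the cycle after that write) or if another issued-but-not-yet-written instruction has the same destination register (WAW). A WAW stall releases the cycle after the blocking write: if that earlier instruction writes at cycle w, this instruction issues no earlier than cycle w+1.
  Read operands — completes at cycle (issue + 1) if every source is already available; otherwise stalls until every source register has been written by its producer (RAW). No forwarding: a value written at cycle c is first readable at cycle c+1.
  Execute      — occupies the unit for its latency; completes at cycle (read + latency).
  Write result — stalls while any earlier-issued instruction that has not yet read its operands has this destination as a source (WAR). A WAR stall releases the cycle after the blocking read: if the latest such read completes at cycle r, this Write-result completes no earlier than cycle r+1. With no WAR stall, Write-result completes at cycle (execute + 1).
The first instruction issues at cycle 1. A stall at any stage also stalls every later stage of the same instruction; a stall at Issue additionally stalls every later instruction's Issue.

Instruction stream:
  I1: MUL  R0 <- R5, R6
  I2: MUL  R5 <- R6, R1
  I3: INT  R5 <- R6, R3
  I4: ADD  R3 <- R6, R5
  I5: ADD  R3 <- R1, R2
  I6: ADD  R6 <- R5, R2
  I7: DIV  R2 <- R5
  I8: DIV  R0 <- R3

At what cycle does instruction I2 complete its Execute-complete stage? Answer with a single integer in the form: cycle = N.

cycle = 13

1) issue 1, read 2, done 6, write 7
2) issue 8, read 9, done 13, write 14  <struct: MUL busy until I1 writes@7>
3) issue 15, read 16, done 17, write 18  <WAW R5: wait I2 write@14>
4) issue 16, read 19, done 21, write 22  <RAW R5: wait I3 write@18>
5) issue 23, read 24, done 26, write 27  <struct: ADD busy until I4 writes@22>
6) issue 28, read 29, done 31, write 32  <struct: ADD busy until I5 writes@27>
7) issue 29, read 30, done 38, write 39
8) issue 40, read 41, done 49, write 50  <struct: DIV busy until I7 writes@39>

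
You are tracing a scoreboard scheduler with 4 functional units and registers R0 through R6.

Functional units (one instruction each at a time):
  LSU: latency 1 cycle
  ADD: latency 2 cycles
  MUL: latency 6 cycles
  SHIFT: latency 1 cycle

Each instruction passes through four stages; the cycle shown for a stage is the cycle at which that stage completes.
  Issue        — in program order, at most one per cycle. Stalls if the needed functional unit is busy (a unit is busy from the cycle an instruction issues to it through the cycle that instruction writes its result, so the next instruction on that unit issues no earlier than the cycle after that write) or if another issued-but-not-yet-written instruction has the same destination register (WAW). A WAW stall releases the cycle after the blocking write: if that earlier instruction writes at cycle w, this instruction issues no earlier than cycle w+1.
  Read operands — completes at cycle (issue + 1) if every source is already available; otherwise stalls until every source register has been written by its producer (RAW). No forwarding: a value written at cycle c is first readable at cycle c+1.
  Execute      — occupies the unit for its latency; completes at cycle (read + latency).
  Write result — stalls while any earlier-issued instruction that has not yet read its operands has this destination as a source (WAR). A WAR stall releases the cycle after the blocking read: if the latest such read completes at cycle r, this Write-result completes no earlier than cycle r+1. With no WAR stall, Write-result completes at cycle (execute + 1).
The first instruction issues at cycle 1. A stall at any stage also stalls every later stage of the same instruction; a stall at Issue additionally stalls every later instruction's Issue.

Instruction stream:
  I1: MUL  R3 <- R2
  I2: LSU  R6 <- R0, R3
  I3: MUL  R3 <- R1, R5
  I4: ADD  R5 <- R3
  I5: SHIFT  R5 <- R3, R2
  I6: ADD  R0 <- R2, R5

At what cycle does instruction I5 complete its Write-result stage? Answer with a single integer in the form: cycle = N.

cycle = 26

I1  is:1  ro:2  ex:8  wr:9
I2  is:2  ro:10  ex:11  wr:12  — RAW R3: wait I1 write@9
I3  is:10  ro:11  ex:17  wr:18  — struct: MUL busy until I1 writes@9
I4  is:11  ro:19  ex:21  wr:22  — RAW R3: wait I3 write@18
I5  is:23  ro:24  ex:25  wr:26  — WAW R5: wait I4 write@22
I6  is:24  ro:27  ex:29  wr:30  — RAW R5: wait I5 write@26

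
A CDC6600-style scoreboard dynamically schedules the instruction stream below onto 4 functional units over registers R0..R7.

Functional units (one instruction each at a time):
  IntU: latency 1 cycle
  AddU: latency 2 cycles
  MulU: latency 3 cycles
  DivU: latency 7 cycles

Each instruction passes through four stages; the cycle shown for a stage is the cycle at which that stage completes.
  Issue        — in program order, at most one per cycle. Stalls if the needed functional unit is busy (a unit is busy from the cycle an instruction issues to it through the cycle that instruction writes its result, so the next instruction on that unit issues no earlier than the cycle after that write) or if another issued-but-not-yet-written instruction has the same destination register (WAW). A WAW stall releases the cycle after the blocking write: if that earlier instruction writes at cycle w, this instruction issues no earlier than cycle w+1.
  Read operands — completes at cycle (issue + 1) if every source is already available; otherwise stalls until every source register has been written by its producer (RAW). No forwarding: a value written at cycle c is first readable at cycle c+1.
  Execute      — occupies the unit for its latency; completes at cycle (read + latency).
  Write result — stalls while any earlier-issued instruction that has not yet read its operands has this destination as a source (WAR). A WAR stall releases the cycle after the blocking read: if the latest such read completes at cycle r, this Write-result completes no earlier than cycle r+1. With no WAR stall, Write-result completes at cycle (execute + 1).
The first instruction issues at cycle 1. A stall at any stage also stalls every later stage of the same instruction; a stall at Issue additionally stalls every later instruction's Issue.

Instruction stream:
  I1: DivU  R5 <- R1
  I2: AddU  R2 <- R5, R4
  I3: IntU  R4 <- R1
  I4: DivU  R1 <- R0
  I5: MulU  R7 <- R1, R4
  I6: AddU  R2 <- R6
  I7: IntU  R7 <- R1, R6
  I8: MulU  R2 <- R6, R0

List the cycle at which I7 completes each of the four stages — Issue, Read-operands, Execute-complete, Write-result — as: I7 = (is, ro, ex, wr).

I7 = (26, 27, 28, 29)

  I1 | 1 | 2 | 9 | 10
  I2 | 2 | 11 | 13 | 14   RAW R5: wait I1 write@10
  I3 | 3 | 4 | 5 | 12   WAR R4: wait I2 read@11
  I4 | 11 | 12 | 19 | 20   struct: DivU busy until I1 writes@10
  I5 | 12 | 21 | 24 | 25   RAW R1: wait I4 write@20
  I6 | 15 | 16 | 18 | 19   struct: AddU busy until I2 writes@14
  I7 | 26 | 27 | 28 | 29   WAW R7: wait I5 write@25
  I8 | 27 | 28 | 31 | 32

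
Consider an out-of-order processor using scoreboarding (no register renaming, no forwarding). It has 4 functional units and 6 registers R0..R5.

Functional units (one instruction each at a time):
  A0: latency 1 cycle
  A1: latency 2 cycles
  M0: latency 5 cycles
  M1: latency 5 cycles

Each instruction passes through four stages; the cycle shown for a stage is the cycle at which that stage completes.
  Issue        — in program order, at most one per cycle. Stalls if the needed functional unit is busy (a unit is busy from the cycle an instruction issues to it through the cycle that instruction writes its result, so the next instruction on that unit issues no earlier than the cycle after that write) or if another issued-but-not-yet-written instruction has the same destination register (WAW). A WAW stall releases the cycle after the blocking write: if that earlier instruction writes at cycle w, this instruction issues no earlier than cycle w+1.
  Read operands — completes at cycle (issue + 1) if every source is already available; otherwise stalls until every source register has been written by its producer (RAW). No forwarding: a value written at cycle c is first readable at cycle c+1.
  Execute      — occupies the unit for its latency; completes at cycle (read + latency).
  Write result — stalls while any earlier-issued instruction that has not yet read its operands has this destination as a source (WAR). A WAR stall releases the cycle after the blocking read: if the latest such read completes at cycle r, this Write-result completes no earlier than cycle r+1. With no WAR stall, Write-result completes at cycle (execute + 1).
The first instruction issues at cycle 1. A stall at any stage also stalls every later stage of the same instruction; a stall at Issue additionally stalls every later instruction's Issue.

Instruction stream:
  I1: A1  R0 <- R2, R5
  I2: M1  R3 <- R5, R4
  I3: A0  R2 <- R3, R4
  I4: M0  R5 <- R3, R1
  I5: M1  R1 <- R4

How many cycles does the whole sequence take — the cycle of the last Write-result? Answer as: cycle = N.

cycle = 17

[1] I1→A1
[2] I1 RO | I2→M1
[3] I2 RO | I3→A0
[4] I1 EX | I4→M0
[5] I1 WR R0
[8] I2 EX
[9] I2 WR R3
[10] I3 RO | I4 RO | I5→M1
[11] I3 EX | I5 RO
[12] I3 WR R2
[15] I4 EX
[16] I4 WR R5 | I5 EX
[17] I5 WR R1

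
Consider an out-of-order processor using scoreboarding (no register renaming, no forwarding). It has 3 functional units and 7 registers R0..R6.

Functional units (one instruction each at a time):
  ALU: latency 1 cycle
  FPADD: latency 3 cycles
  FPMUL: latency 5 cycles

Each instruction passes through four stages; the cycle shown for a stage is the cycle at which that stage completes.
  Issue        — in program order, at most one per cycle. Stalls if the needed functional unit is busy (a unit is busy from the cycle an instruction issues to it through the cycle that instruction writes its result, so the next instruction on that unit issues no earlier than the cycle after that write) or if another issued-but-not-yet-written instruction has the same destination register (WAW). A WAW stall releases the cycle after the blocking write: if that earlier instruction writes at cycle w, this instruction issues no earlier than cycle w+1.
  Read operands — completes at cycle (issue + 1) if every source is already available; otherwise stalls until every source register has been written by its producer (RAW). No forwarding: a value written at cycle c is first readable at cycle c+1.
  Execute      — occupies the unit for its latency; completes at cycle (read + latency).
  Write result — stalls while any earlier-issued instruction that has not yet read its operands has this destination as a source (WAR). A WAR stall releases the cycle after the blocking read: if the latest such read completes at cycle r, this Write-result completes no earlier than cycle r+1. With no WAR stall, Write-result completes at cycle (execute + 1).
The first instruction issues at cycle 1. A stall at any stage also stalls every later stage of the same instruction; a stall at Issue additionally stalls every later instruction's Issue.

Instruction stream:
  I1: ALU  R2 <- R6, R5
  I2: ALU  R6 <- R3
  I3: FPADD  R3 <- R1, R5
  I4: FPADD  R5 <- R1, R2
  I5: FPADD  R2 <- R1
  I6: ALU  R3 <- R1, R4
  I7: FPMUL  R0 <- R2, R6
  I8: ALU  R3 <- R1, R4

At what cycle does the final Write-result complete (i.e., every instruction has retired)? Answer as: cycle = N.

1) issue 1, read 2, done 3, write 4
2) issue 5, read 6, done 7, write 8  <struct: ALU busy until I1 writes@4>
3) issue 6, read 7, done 10, write 11
4) issue 12, read 13, done 16, write 17  <struct: FPADD busy until I3 writes@11>
5) issue 18, read 19, done 22, write 23  <struct: FPADD busy until I4 writes@17>
6) issue 19, read 20, done 21, write 22
7) issue 20, read 24, done 29, write 30  <RAW R2: wait I5 write@23>
8) issue 23, read 24, done 25, write 26  <struct: ALU busy until I6 writes@22>

cycle = 30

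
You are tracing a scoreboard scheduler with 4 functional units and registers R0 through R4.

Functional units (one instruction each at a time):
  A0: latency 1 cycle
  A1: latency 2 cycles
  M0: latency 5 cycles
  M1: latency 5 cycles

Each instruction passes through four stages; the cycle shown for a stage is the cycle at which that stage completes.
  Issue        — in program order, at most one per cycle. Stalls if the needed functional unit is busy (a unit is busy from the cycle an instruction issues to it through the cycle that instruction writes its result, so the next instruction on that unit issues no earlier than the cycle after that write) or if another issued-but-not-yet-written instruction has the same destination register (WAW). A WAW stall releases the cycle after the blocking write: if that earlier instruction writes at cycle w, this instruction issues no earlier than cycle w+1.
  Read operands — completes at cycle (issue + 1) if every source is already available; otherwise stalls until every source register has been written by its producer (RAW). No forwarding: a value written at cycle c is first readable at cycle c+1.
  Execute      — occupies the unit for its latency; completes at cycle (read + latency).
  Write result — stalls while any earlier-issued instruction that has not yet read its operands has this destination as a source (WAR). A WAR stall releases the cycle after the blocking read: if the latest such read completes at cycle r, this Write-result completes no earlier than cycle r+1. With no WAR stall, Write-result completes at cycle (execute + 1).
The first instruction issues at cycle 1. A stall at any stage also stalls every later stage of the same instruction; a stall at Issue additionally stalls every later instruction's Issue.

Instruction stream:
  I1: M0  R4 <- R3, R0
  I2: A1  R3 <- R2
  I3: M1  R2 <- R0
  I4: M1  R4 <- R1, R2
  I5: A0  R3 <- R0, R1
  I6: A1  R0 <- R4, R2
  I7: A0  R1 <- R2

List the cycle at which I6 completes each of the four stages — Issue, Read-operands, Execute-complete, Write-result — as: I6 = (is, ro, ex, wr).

I6 = (13, 19, 21, 22)

[1] I1→M0
[2] I1 RO; I2→A1
[3] I2 RO; I3→M1
[4] I3 RO
[5] I2 EX
[6] I2 WR R3
[7] I1 EX
[8] I1 WR R4
[9] I3 EX
[10] I3 WR R2
[11] I4→M1
[12] I4 RO; I5→A0
[13] I5 RO; I6→A1
[14] I5 EX
[15] I5 WR R3
[16] I7→A0
[17] I4 EX; I7 RO
[18] I4 WR R4; I7 EX
[19] I6 RO; I7 WR R1
[21] I6 EX
[22] I6 WR R0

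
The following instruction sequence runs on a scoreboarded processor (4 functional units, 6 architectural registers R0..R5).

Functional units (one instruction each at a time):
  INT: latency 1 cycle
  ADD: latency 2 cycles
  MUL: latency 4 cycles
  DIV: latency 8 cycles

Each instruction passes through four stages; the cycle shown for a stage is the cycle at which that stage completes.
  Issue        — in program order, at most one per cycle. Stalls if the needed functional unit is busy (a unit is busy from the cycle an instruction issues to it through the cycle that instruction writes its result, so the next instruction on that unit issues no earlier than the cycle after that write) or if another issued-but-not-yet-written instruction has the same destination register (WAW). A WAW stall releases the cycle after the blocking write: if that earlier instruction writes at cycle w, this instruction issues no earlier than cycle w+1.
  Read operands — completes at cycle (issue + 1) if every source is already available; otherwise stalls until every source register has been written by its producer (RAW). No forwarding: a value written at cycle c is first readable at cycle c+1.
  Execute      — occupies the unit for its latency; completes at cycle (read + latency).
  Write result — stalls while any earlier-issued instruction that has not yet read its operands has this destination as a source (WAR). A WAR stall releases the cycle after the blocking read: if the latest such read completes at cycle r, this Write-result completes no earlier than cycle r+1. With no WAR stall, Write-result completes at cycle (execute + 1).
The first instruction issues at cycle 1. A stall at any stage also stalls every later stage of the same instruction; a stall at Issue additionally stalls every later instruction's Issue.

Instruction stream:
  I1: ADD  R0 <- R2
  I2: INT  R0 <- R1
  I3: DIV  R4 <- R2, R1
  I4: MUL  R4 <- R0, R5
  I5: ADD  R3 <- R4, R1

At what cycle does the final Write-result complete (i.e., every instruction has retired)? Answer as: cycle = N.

cycle = 28

I1: IS=1 RO=2 EX=4 WR=5
I2: IS=6 RO=7 EX=8 WR=9  [WAW R0: wait I1 write@5]
I3: IS=7 RO=8 EX=16 WR=17
I4: IS=18 RO=19 EX=23 WR=24  [WAW R4: wait I3 write@17]
I5: IS=19 RO=25 EX=27 WR=28  [RAW R4: wait I4 write@24]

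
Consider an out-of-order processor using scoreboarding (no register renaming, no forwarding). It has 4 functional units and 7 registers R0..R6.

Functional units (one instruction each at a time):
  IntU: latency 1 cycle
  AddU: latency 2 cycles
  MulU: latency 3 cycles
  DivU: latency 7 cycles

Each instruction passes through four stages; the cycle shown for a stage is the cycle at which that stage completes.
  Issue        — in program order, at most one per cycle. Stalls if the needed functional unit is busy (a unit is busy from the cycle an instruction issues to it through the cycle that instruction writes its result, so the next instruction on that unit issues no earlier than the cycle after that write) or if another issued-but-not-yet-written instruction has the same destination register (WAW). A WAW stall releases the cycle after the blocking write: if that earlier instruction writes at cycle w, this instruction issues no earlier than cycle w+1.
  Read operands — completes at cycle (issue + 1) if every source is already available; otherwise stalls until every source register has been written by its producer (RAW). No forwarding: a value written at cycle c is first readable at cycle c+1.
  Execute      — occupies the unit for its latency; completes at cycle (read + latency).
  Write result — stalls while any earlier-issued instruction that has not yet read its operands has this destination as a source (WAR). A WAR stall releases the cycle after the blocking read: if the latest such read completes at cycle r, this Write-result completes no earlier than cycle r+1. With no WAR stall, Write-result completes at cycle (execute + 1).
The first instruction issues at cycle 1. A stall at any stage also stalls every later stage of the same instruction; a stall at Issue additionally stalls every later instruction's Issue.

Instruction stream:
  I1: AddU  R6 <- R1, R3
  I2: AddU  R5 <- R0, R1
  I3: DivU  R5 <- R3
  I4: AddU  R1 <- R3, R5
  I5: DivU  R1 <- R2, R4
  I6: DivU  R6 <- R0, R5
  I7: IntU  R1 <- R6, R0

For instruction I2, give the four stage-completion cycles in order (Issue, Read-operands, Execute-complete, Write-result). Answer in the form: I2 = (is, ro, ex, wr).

I2 = (6, 7, 9, 10)

[I1] 1/2/4/5
[I2] 6/7/9/10  (struct: AddU busy until I1 writes@5)
[I3] 11/12/19/20  (WAW R5: wait I2 write@10)
[I4] 12/21/23/24  (RAW R5: wait I3 write@20)
[I5] 25/26/33/34  (WAW R1: wait I4 write@24)
[I6] 35/36/43/44  (struct: DivU busy until I5 writes@34)
[I7] 36/45/46/47  (RAW R6: wait I6 write@44)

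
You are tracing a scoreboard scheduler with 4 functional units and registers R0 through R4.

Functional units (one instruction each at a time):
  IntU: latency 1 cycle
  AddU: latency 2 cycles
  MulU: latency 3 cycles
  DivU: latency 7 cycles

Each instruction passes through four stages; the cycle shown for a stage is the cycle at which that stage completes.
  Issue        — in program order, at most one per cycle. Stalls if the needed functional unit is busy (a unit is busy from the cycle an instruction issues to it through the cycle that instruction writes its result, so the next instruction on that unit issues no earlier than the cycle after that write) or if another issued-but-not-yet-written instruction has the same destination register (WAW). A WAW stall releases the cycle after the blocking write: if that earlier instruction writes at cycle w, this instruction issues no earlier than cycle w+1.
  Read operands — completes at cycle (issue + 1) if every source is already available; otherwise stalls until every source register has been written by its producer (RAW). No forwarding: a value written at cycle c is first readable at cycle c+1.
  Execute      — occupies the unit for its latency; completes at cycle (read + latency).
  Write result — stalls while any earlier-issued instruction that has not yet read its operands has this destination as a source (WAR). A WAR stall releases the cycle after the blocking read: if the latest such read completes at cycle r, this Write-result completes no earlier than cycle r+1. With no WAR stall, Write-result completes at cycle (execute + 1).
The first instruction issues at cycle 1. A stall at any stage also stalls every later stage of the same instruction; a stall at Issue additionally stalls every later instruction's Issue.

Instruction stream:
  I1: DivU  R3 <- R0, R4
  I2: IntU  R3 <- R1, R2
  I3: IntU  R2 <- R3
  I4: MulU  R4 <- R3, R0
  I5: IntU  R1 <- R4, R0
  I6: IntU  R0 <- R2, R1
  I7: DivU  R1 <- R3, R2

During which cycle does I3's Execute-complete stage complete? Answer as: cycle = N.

cycle = 17

I1  is:1  ro:2  ex:9  wr:10
I2  is:11  ro:12  ex:13  wr:14  — WAW R3: wait I1 write@10
I3  is:15  ro:16  ex:17  wr:18  — struct: IntU busy until I2 writes@14
I4  is:16  ro:17  ex:20  wr:21
I5  is:19  ro:22  ex:23  wr:24  — struct: IntU busy until I3 writes@18, RAW R4: wait I4 write@21
I6  is:25  ro:26  ex:27  wr:28  — struct: IntU busy until I5 writes@24
I7  is:26  ro:27  ex:34  wr:35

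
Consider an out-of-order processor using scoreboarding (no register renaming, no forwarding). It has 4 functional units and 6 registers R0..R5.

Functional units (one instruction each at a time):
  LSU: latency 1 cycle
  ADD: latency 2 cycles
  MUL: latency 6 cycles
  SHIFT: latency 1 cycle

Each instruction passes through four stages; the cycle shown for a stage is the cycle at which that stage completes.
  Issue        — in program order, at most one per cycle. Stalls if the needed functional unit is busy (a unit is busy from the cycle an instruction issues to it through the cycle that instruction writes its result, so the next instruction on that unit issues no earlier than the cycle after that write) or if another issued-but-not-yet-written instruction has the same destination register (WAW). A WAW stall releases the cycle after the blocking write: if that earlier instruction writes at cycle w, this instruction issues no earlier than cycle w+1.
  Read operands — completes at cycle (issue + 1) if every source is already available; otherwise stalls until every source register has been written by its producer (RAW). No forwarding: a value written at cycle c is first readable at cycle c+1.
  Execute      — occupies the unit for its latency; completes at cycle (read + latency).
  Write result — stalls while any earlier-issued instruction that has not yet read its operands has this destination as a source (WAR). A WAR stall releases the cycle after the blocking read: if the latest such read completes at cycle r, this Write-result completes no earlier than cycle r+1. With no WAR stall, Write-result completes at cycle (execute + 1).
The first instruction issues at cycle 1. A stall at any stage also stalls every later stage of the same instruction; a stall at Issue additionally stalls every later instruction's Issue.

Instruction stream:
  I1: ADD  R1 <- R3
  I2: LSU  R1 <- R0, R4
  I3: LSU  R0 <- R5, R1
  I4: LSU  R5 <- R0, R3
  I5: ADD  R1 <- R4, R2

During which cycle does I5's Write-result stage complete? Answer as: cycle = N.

cycle = 19

cycle 1: I1→ADD
cycle 2: I1 RO
cycle 4: I1 EX
cycle 5: I1 WR R1
cycle 6: I2→LSU
cycle 7: I2 RO
cycle 8: I2 EX
cycle 9: I2 WR R1
cycle 10: I3→LSU
cycle 11: I3 RO
cycle 12: I3 EX
cycle 13: I3 WR R0
cycle 14: I4→LSU
cycle 15: I4 RO; I5→ADD
cycle 16: I4 EX; I5 RO
cycle 17: I4 WR R5
cycle 18: I5 EX
cycle 19: I5 WR R1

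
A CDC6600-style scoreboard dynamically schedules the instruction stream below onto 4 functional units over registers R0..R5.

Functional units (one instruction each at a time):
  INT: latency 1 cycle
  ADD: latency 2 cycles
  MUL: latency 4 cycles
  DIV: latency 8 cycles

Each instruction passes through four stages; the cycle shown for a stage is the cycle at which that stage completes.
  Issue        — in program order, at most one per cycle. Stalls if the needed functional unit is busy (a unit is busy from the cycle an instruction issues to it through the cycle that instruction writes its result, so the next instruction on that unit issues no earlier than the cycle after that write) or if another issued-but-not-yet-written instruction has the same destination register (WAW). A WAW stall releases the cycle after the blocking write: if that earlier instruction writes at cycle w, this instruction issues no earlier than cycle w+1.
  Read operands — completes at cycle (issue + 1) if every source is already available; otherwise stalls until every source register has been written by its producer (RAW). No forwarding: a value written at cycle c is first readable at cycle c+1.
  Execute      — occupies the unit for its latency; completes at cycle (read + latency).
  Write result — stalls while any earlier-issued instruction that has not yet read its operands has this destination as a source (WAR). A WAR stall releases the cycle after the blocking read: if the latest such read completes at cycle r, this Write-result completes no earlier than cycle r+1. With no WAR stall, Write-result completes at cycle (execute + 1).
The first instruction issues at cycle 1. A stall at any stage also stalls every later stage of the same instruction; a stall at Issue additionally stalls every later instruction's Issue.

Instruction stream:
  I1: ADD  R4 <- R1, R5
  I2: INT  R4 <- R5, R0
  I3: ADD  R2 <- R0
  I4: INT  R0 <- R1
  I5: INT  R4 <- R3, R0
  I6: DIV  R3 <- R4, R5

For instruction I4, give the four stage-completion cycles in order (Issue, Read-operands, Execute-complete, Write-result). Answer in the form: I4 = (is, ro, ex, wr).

I4 = (10, 11, 12, 13)

c1: I1 dispatched to ADD
c2: I1 operands ready
c4: I1 complete
c5: R4←I1
c6: I2 dispatched to INT
c7: I2 operands ready, I3 dispatched to ADD
c8: I2 complete, I3 operands ready
c9: R4←I2
c10: I3 complete, I4 dispatched to INT
c11: R2←I3, I4 operands ready
c12: I4 complete
c13: R0←I4
c14: I5 dispatched to INT
c15: I5 operands ready, I6 dispatched to DIV
c16: I5 complete
c17: R4←I5
c18: I6 operands ready
c26: I6 complete
c27: R3←I6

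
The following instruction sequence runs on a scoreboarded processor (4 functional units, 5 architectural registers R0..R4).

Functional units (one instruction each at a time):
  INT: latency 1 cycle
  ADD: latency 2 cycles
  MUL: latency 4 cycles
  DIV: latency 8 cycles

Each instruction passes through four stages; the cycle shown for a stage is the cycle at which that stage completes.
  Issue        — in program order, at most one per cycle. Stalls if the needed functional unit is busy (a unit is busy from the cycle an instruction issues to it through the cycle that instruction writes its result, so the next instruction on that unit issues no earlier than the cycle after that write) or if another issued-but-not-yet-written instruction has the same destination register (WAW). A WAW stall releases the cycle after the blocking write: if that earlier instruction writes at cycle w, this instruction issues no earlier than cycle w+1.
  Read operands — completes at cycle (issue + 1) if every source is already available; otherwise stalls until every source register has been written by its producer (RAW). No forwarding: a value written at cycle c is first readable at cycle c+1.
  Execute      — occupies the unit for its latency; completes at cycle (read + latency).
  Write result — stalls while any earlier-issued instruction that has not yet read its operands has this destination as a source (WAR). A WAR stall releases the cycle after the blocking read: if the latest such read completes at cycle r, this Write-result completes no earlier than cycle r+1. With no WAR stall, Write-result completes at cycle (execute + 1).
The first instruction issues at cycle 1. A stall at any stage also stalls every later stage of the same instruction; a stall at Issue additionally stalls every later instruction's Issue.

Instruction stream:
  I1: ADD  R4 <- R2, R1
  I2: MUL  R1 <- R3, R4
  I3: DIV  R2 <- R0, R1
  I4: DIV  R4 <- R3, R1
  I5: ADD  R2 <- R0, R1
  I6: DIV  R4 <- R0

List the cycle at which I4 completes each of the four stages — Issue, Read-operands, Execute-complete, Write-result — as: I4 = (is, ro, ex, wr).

I4 = (22, 23, 31, 32)

  I1 | 1 | 2 | 4 | 5
  I2 | 2 | 6 | 10 | 11   RAW R4: wait I1 write@5
  I3 | 3 | 12 | 20 | 21   RAW R1: wait I2 write@11
  I4 | 22 | 23 | 31 | 32   struct: DIV busy until I3 writes@21
  I5 | 23 | 24 | 26 | 27
  I6 | 33 | 34 | 42 | 43   struct: DIV busy until I4 writes@32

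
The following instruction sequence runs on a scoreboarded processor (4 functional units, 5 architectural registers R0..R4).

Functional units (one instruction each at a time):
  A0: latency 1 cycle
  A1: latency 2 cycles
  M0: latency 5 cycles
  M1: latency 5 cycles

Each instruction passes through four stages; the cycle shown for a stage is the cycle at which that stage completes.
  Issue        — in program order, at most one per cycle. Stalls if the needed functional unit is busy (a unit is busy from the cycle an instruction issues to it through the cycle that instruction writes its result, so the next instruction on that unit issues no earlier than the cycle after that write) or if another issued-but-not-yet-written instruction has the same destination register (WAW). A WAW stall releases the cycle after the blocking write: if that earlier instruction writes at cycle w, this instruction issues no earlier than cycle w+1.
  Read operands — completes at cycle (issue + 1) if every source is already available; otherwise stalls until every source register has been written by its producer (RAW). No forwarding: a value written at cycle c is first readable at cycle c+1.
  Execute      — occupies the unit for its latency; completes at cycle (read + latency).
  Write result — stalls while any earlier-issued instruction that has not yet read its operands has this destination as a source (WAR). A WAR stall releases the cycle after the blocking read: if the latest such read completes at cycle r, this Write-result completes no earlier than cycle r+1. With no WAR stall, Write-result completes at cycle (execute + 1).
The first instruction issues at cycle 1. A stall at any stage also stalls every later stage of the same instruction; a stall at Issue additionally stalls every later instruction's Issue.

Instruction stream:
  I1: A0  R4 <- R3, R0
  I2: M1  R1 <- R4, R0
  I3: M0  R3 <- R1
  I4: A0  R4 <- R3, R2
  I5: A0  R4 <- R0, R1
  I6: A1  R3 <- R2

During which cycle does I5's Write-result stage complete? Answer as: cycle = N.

I1: IS=1 RO=2 EX=3 WR=4
I2: IS=2 RO=5 EX=10 WR=11  [RAW R4: wait I1 write@4]
I3: IS=3 RO=12 EX=17 WR=18  [RAW R1: wait I2 write@11]
I4: IS=5 RO=19 EX=20 WR=21  [struct: A0 busy until I1 writes@4; RAW R3: wait I3 write@18]
I5: IS=22 RO=23 EX=24 WR=25  [struct: A0 busy until I4 writes@21]
I6: IS=23 RO=24 EX=26 WR=27

cycle = 25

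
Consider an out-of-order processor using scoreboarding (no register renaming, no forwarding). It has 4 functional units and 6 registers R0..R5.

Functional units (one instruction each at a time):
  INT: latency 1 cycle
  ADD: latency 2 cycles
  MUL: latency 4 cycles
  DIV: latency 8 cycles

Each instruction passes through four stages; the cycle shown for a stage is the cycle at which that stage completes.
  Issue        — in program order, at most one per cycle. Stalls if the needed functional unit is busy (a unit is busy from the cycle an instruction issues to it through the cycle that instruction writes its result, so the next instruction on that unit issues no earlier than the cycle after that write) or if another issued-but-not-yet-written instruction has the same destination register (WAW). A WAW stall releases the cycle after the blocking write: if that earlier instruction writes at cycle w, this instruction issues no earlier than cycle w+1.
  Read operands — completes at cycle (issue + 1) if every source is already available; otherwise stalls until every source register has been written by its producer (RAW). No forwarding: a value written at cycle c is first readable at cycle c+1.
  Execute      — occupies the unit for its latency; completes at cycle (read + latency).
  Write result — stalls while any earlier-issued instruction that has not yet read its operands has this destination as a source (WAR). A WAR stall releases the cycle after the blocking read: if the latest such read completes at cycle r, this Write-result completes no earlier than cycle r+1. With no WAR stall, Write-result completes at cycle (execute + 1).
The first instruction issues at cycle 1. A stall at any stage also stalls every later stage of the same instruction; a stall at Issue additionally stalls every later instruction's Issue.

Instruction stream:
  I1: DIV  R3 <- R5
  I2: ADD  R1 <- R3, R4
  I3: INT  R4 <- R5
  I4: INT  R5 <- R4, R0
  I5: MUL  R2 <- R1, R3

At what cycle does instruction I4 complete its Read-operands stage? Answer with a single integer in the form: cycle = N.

cycle = 15

I1  is:1  ro:2  ex:10  wr:11
I2  is:2  ro:12  ex:14  wr:15  — RAW R3: wait I1 write@11
I3  is:3  ro:4  ex:5  wr:13  — WAR R4: wait I2 read@12
I4  is:14  ro:15  ex:16  wr:17  — struct: INT busy until I3 writes@13
I5  is:15  ro:16  ex:20  wr:21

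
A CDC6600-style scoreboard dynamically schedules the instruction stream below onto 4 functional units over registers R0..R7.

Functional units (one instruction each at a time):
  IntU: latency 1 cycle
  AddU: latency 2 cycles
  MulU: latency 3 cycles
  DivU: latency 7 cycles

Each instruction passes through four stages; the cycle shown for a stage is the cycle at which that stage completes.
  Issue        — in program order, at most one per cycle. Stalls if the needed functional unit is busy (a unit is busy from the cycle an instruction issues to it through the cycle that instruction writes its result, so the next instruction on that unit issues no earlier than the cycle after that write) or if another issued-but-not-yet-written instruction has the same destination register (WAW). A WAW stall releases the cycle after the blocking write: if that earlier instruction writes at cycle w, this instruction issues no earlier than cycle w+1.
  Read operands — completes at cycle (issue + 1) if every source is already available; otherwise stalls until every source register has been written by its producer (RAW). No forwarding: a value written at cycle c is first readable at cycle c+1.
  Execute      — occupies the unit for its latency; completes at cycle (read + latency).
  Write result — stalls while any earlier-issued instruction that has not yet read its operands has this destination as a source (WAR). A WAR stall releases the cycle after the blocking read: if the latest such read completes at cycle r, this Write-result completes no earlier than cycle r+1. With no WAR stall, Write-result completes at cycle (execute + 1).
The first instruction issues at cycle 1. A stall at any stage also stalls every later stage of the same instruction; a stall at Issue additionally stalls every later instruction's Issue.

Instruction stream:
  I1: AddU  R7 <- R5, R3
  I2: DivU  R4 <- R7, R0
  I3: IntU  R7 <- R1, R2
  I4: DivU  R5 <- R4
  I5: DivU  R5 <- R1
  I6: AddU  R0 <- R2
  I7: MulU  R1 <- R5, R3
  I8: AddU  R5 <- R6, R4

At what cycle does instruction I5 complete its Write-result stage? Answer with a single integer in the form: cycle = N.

cycle = 34

I1: IS=1 RO=2 EX=4 WR=5
I2: IS=2 RO=6 EX=13 WR=14  [RAW R7: wait I1 write@5]
I3: IS=6 RO=7 EX=8 WR=9  [WAW R7: wait I1 write@5]
I4: IS=15 RO=16 EX=23 WR=24  [struct: DivU busy until I2 writes@14]
I5: IS=25 RO=26 EX=33 WR=34  [struct: DivU busy until I4 writes@24]
I6: IS=26 RO=27 EX=29 WR=30
I7: IS=27 RO=35 EX=38 WR=39  [RAW R5: wait I5 write@34]
I8: IS=35 RO=36 EX=38 WR=39  [WAW R5: wait I5 write@34]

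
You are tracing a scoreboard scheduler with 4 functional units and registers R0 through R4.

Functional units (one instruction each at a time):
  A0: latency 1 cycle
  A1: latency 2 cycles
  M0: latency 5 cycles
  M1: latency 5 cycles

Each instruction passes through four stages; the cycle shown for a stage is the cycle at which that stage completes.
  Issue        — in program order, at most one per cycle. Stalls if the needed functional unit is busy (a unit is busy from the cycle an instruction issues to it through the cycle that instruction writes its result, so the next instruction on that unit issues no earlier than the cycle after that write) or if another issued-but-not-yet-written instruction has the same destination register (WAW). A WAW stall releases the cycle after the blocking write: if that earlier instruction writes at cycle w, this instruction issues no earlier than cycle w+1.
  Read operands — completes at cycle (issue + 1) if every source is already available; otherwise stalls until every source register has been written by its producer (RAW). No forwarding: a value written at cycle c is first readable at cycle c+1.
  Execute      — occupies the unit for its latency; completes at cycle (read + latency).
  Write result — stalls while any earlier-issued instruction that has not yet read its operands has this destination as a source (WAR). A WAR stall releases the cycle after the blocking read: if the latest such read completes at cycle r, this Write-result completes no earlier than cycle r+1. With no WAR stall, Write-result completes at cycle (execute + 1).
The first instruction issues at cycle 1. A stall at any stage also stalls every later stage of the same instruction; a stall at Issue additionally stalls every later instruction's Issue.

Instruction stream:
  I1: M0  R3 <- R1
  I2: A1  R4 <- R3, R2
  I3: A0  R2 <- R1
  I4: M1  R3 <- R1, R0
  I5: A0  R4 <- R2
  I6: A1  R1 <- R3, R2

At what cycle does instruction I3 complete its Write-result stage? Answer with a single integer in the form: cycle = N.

cycle 1: issue I1 (M0)
cycle 2: I1 read-ops | issue I2 (A1)
cycle 3: issue I3 (A0)
cycle 4: I3 read-ops
cycle 5: I3 finished on A0
cycle 7: I1 finished on M0
cycle 8: I1→R3
cycle 9: I2 read-ops | issue I4 (M1)
cycle 10: I3→R2 | I4 read-ops
cycle 11: I2 finished on A1
cycle 12: I2→R4
cycle 13: issue I5 (A0)
cycle 14: I5 read-ops | issue I6 (A1)
cycle 15: I4 finished on M1 | I5 finished on A0
cycle 16: I4→R3 | I5→R4
cycle 17: I6 read-ops
cycle 19: I6 finished on A1
cycle 20: I6→R1

cycle = 10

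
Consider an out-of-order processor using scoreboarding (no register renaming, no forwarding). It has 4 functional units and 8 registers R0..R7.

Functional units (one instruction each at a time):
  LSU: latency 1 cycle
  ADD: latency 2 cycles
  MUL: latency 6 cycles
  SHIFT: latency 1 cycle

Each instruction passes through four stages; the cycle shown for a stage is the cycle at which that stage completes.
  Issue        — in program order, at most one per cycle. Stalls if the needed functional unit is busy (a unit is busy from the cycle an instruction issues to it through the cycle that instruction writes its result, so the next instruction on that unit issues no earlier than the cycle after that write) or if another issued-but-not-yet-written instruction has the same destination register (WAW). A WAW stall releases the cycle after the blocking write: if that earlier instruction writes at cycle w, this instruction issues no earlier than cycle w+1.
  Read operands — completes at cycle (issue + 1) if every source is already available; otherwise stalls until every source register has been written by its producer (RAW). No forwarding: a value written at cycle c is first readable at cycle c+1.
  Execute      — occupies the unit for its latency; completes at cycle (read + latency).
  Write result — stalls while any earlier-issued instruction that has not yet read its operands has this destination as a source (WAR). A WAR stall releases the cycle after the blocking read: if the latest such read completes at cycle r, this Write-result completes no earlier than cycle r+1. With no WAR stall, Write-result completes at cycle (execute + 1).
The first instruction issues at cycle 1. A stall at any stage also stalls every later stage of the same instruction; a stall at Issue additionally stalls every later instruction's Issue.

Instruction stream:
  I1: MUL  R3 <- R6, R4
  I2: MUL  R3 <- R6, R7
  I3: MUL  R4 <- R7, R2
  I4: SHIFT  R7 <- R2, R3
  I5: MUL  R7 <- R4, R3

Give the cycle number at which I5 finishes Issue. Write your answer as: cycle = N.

cycle = 28

I1 -> (1, 2, 8, 9)
I2 -> (10, 11, 17, 18)  // struct: MUL busy until I1 writes@9
I3 -> (19, 20, 26, 27)  // struct: MUL busy until I2 writes@18
I4 -> (20, 21, 22, 23)
I5 -> (28, 29, 35, 36)  // struct: MUL busy until I3 writes@27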